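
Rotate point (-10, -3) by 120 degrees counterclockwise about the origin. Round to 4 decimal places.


x' = -10*cos(120) - -3*sin(120) = 7.5981
y' = -10*sin(120) + -3*cos(120) = -7.1603

(7.5981, -7.1603)


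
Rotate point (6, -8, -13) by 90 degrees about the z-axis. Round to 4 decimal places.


x' = 6*cos(90) - -8*sin(90) = 8
y' = 6*sin(90) + -8*cos(90) = 6
z' = -13

(8, 6, -13)


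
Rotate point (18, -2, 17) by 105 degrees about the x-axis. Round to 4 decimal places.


x' = 18
y' = -2*cos(105) - 17*sin(105) = -15.9031
z' = -2*sin(105) + 17*cos(105) = -6.3318

(18, -15.9031, -6.3318)


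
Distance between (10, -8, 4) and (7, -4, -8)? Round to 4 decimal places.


d = sqrt((7-10)^2 + (-4--8)^2 + (-8-4)^2) = 13

13


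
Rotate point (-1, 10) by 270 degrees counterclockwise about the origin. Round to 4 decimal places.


x' = -1*cos(270) - 10*sin(270) = 10
y' = -1*sin(270) + 10*cos(270) = 1

(10, 1)


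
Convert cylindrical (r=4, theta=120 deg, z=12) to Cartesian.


x = 4 * cos(120) = -2
y = 4 * sin(120) = 3.4641
z = 12

(-2, 3.4641, 12)


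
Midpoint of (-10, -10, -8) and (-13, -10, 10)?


Midpoint = ((-10+-13)/2, (-10+-10)/2, (-8+10)/2) = (-11.5, -10, 1)

(-11.5, -10, 1)


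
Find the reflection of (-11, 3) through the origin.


Reflection through origin: (x, y) -> (-x, -y)
(-11, 3) -> (11, -3)

(11, -3)


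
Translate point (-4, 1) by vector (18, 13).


Translation: (x+dx, y+dy) = (-4+18, 1+13) = (14, 14)

(14, 14)


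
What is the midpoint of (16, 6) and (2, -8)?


Midpoint = ((16+2)/2, (6+-8)/2) = (9, -1)

(9, -1)


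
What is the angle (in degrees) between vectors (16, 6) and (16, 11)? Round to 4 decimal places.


dot = 16*16 + 6*11 = 322
|u| = 17.088, |v| = 19.4165
cos(angle) = 0.9705
angle = 13.9525 degrees

13.9525 degrees


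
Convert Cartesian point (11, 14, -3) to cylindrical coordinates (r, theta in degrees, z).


r = sqrt(11^2 + 14^2) = 17.8045
theta = atan2(14, 11) = 51.8428 deg
z = -3

r = 17.8045, theta = 51.8428 deg, z = -3


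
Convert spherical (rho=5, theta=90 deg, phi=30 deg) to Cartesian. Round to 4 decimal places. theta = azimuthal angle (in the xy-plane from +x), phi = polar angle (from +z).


x = 5 * sin(30) * cos(90) = 0
y = 5 * sin(30) * sin(90) = 2.5
z = 5 * cos(30) = 4.3301

(0, 2.5, 4.3301)


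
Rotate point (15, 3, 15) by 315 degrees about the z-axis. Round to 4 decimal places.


x' = 15*cos(315) - 3*sin(315) = 12.7279
y' = 15*sin(315) + 3*cos(315) = -8.4853
z' = 15

(12.7279, -8.4853, 15)


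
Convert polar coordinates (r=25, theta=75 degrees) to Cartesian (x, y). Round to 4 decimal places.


x = 25 * cos(75) = 6.4705
y = 25 * sin(75) = 24.1481

(6.4705, 24.1481)


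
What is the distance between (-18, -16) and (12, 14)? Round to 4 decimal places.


d = sqrt((12--18)^2 + (14--16)^2) = 42.4264

42.4264


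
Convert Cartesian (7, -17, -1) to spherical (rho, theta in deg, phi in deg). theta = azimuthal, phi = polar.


rho = sqrt(7^2 + (-17)^2 + (-1)^2) = 18.412
theta = atan2(-17, 7) = 292.3801 deg
phi = acos(-1/18.412) = 93.1134 deg

rho = 18.412, theta = 292.3801 deg, phi = 93.1134 deg


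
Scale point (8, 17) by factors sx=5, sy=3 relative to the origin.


Scaling: (x*sx, y*sy) = (8*5, 17*3) = (40, 51)

(40, 51)


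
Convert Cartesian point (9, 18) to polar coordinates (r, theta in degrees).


r = sqrt(9^2 + 18^2) = 20.1246
theta = atan2(18, 9) = 63.4349 degrees

r = 20.1246, theta = 63.4349 degrees


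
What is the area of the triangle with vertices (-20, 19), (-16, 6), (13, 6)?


Area = |x1(y2-y3) + x2(y3-y1) + x3(y1-y2)| / 2
= |-20*(6-6) + -16*(6-19) + 13*(19-6)| / 2
= 188.5

188.5


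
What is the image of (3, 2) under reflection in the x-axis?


Reflection across x-axis: (x, y) -> (x, -y)
(3, 2) -> (3, -2)

(3, -2)


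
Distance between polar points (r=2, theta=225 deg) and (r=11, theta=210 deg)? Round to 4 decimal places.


d = sqrt(r1^2 + r2^2 - 2*r1*r2*cos(t2-t1))
d = sqrt(2^2 + 11^2 - 2*2*11*cos(210-225)) = 9.0829

9.0829


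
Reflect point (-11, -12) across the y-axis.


Reflection across y-axis: (x, y) -> (-x, y)
(-11, -12) -> (11, -12)

(11, -12)


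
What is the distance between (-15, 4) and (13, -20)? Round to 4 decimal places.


d = sqrt((13--15)^2 + (-20-4)^2) = 36.8782

36.8782


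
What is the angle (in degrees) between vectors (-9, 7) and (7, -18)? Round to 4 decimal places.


dot = -9*7 + 7*-18 = -189
|u| = 11.4018, |v| = 19.3132
cos(angle) = -0.8583
angle = 149.1255 degrees

149.1255 degrees


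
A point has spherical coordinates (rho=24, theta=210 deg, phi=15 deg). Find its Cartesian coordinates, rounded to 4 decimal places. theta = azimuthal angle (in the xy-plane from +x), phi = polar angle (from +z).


x = 24 * sin(15) * cos(210) = -5.3795
y = 24 * sin(15) * sin(210) = -3.1058
z = 24 * cos(15) = 23.1822

(-5.3795, -3.1058, 23.1822)


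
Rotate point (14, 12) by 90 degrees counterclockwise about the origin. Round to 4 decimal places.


x' = 14*cos(90) - 12*sin(90) = -12
y' = 14*sin(90) + 12*cos(90) = 14

(-12, 14)


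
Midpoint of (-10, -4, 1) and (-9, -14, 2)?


Midpoint = ((-10+-9)/2, (-4+-14)/2, (1+2)/2) = (-9.5, -9, 1.5)

(-9.5, -9, 1.5)


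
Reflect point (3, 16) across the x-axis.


Reflection across x-axis: (x, y) -> (x, -y)
(3, 16) -> (3, -16)

(3, -16)


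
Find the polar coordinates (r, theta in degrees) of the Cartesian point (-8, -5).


r = sqrt((-8)^2 + (-5)^2) = 9.434
theta = atan2(-5, -8) = 212.0054 degrees

r = 9.434, theta = 212.0054 degrees


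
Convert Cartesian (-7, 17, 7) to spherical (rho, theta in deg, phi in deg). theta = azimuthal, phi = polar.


rho = sqrt((-7)^2 + 17^2 + 7^2) = 19.6723
theta = atan2(17, -7) = 112.3801 deg
phi = acos(7/19.6723) = 69.1557 deg

rho = 19.6723, theta = 112.3801 deg, phi = 69.1557 deg


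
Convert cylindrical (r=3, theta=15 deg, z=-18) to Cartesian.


x = 3 * cos(15) = 2.8978
y = 3 * sin(15) = 0.7765
z = -18

(2.8978, 0.7765, -18)


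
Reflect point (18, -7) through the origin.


Reflection through origin: (x, y) -> (-x, -y)
(18, -7) -> (-18, 7)

(-18, 7)


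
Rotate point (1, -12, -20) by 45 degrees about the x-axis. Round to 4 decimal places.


x' = 1
y' = -12*cos(45) - -20*sin(45) = 5.6569
z' = -12*sin(45) + -20*cos(45) = -22.6274

(1, 5.6569, -22.6274)


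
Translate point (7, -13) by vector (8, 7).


Translation: (x+dx, y+dy) = (7+8, -13+7) = (15, -6)

(15, -6)


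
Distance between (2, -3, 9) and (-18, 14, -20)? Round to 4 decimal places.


d = sqrt((-18-2)^2 + (14--3)^2 + (-20-9)^2) = 39.1152

39.1152


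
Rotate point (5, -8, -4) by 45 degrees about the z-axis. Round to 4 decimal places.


x' = 5*cos(45) - -8*sin(45) = 9.1924
y' = 5*sin(45) + -8*cos(45) = -2.1213
z' = -4

(9.1924, -2.1213, -4)


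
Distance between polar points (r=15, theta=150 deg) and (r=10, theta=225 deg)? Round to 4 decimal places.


d = sqrt(r1^2 + r2^2 - 2*r1*r2*cos(t2-t1))
d = sqrt(15^2 + 10^2 - 2*15*10*cos(225-150)) = 15.7275

15.7275


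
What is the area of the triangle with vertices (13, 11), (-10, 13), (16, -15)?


Area = |x1(y2-y3) + x2(y3-y1) + x3(y1-y2)| / 2
= |13*(13--15) + -10*(-15-11) + 16*(11-13)| / 2
= 296

296


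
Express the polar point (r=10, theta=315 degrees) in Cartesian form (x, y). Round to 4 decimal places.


x = 10 * cos(315) = 7.0711
y = 10 * sin(315) = -7.0711

(7.0711, -7.0711)


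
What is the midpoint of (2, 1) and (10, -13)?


Midpoint = ((2+10)/2, (1+-13)/2) = (6, -6)

(6, -6)


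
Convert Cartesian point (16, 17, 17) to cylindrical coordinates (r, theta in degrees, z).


r = sqrt(16^2 + 17^2) = 23.3452
theta = atan2(17, 16) = 46.7357 deg
z = 17

r = 23.3452, theta = 46.7357 deg, z = 17


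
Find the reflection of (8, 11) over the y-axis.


Reflection across y-axis: (x, y) -> (-x, y)
(8, 11) -> (-8, 11)

(-8, 11)


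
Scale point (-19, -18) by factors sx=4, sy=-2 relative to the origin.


Scaling: (x*sx, y*sy) = (-19*4, -18*-2) = (-76, 36)

(-76, 36)


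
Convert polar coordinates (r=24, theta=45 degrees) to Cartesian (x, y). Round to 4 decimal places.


x = 24 * cos(45) = 16.9706
y = 24 * sin(45) = 16.9706

(16.9706, 16.9706)


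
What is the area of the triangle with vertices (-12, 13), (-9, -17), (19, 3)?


Area = |x1(y2-y3) + x2(y3-y1) + x3(y1-y2)| / 2
= |-12*(-17-3) + -9*(3-13) + 19*(13--17)| / 2
= 450

450


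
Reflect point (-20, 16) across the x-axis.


Reflection across x-axis: (x, y) -> (x, -y)
(-20, 16) -> (-20, -16)

(-20, -16)


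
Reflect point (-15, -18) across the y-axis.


Reflection across y-axis: (x, y) -> (-x, y)
(-15, -18) -> (15, -18)

(15, -18)


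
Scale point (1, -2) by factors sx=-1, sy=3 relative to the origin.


Scaling: (x*sx, y*sy) = (1*-1, -2*3) = (-1, -6)

(-1, -6)


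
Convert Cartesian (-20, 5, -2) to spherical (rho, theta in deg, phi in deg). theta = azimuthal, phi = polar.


rho = sqrt((-20)^2 + 5^2 + (-2)^2) = 20.7123
theta = atan2(5, -20) = 165.9638 deg
phi = acos(-2/20.7123) = 95.5412 deg

rho = 20.7123, theta = 165.9638 deg, phi = 95.5412 deg


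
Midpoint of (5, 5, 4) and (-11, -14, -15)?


Midpoint = ((5+-11)/2, (5+-14)/2, (4+-15)/2) = (-3, -4.5, -5.5)

(-3, -4.5, -5.5)


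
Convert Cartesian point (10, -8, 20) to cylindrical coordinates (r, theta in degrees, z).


r = sqrt(10^2 + (-8)^2) = 12.8062
theta = atan2(-8, 10) = 321.3402 deg
z = 20

r = 12.8062, theta = 321.3402 deg, z = 20


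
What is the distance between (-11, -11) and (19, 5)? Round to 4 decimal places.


d = sqrt((19--11)^2 + (5--11)^2) = 34

34


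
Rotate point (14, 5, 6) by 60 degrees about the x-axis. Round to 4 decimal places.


x' = 14
y' = 5*cos(60) - 6*sin(60) = -2.6962
z' = 5*sin(60) + 6*cos(60) = 7.3301

(14, -2.6962, 7.3301)


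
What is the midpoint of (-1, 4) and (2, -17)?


Midpoint = ((-1+2)/2, (4+-17)/2) = (0.5, -6.5)

(0.5, -6.5)


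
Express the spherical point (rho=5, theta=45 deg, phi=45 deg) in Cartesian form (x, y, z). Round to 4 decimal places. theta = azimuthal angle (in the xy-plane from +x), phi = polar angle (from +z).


x = 5 * sin(45) * cos(45) = 2.5
y = 5 * sin(45) * sin(45) = 2.5
z = 5 * cos(45) = 3.5355

(2.5, 2.5, 3.5355)


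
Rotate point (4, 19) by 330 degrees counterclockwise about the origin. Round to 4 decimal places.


x' = 4*cos(330) - 19*sin(330) = 12.9641
y' = 4*sin(330) + 19*cos(330) = 14.4545

(12.9641, 14.4545)


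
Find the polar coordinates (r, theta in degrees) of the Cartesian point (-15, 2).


r = sqrt((-15)^2 + 2^2) = 15.1327
theta = atan2(2, -15) = 172.4054 degrees

r = 15.1327, theta = 172.4054 degrees


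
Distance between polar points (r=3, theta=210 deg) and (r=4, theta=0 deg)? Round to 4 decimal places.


d = sqrt(r1^2 + r2^2 - 2*r1*r2*cos(t2-t1))
d = sqrt(3^2 + 4^2 - 2*3*4*cos(0-210)) = 6.7664

6.7664


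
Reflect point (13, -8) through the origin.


Reflection through origin: (x, y) -> (-x, -y)
(13, -8) -> (-13, 8)

(-13, 8)


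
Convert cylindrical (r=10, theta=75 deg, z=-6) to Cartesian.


x = 10 * cos(75) = 2.5882
y = 10 * sin(75) = 9.6593
z = -6

(2.5882, 9.6593, -6)


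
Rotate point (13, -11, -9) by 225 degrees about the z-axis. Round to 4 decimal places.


x' = 13*cos(225) - -11*sin(225) = -16.9706
y' = 13*sin(225) + -11*cos(225) = -1.4142
z' = -9

(-16.9706, -1.4142, -9)


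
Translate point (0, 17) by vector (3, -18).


Translation: (x+dx, y+dy) = (0+3, 17+-18) = (3, -1)

(3, -1)


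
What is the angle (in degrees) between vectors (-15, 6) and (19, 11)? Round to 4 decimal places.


dot = -15*19 + 6*11 = -219
|u| = 16.1555, |v| = 21.9545
cos(angle) = -0.6174
angle = 128.13 degrees

128.13 degrees


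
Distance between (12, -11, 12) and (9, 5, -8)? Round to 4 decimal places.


d = sqrt((9-12)^2 + (5--11)^2 + (-8-12)^2) = 25.7876

25.7876


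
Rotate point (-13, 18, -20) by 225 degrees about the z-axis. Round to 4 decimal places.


x' = -13*cos(225) - 18*sin(225) = 21.9203
y' = -13*sin(225) + 18*cos(225) = -3.5355
z' = -20

(21.9203, -3.5355, -20)


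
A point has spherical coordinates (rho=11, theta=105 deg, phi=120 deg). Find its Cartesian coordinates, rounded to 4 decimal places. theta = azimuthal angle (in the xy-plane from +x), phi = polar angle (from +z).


x = 11 * sin(120) * cos(105) = -2.4656
y = 11 * sin(120) * sin(105) = 9.2017
z = 11 * cos(120) = -5.5

(-2.4656, 9.2017, -5.5)


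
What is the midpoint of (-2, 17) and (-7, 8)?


Midpoint = ((-2+-7)/2, (17+8)/2) = (-4.5, 12.5)

(-4.5, 12.5)


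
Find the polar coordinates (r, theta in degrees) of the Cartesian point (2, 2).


r = sqrt(2^2 + 2^2) = 2.8284
theta = atan2(2, 2) = 45 degrees

r = 2.8284, theta = 45 degrees


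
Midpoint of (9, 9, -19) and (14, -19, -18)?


Midpoint = ((9+14)/2, (9+-19)/2, (-19+-18)/2) = (11.5, -5, -18.5)

(11.5, -5, -18.5)


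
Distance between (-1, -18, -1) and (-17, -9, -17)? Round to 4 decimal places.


d = sqrt((-17--1)^2 + (-9--18)^2 + (-17--1)^2) = 24.3516

24.3516


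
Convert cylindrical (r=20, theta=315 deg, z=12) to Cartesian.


x = 20 * cos(315) = 14.1421
y = 20 * sin(315) = -14.1421
z = 12

(14.1421, -14.1421, 12)


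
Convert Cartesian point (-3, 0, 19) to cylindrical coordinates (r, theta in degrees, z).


r = sqrt((-3)^2 + 0^2) = 3
theta = atan2(0, -3) = 180 deg
z = 19

r = 3, theta = 180 deg, z = 19


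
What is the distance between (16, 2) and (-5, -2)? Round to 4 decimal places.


d = sqrt((-5-16)^2 + (-2-2)^2) = 21.3776

21.3776


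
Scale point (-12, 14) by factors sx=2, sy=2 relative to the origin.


Scaling: (x*sx, y*sy) = (-12*2, 14*2) = (-24, 28)

(-24, 28)


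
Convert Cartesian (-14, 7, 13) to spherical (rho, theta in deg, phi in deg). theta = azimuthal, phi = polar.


rho = sqrt((-14)^2 + 7^2 + 13^2) = 20.347
theta = atan2(7, -14) = 153.4349 deg
phi = acos(13/20.347) = 50.289 deg

rho = 20.347, theta = 153.4349 deg, phi = 50.289 deg


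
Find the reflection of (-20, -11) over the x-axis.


Reflection across x-axis: (x, y) -> (x, -y)
(-20, -11) -> (-20, 11)

(-20, 11)


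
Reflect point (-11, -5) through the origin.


Reflection through origin: (x, y) -> (-x, -y)
(-11, -5) -> (11, 5)

(11, 5)


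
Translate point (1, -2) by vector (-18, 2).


Translation: (x+dx, y+dy) = (1+-18, -2+2) = (-17, 0)

(-17, 0)


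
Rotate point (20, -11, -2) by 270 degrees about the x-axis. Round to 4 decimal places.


x' = 20
y' = -11*cos(270) - -2*sin(270) = -2
z' = -11*sin(270) + -2*cos(270) = 11

(20, -2, 11)


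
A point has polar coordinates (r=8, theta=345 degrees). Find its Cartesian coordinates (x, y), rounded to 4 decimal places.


x = 8 * cos(345) = 7.7274
y = 8 * sin(345) = -2.0706

(7.7274, -2.0706)


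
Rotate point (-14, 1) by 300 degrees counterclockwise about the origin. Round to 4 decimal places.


x' = -14*cos(300) - 1*sin(300) = -6.134
y' = -14*sin(300) + 1*cos(300) = 12.6244

(-6.134, 12.6244)


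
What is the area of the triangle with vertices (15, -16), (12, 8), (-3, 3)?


Area = |x1(y2-y3) + x2(y3-y1) + x3(y1-y2)| / 2
= |15*(8-3) + 12*(3--16) + -3*(-16-8)| / 2
= 187.5

187.5


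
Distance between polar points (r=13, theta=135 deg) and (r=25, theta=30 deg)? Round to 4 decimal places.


d = sqrt(r1^2 + r2^2 - 2*r1*r2*cos(t2-t1))
d = sqrt(13^2 + 25^2 - 2*13*25*cos(30-135)) = 31.0199

31.0199


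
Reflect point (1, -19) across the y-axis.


Reflection across y-axis: (x, y) -> (-x, y)
(1, -19) -> (-1, -19)

(-1, -19)


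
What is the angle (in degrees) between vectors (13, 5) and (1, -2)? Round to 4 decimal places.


dot = 13*1 + 5*-2 = 3
|u| = 13.9284, |v| = 2.2361
cos(angle) = 0.0963
angle = 84.4725 degrees

84.4725 degrees


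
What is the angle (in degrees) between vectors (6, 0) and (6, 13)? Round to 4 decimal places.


dot = 6*6 + 0*13 = 36
|u| = 6, |v| = 14.3178
cos(angle) = 0.4191
angle = 65.2249 degrees

65.2249 degrees


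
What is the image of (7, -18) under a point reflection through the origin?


Reflection through origin: (x, y) -> (-x, -y)
(7, -18) -> (-7, 18)

(-7, 18)


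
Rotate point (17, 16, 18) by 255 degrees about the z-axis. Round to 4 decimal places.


x' = 17*cos(255) - 16*sin(255) = 11.0549
y' = 17*sin(255) + 16*cos(255) = -20.5618
z' = 18

(11.0549, -20.5618, 18)


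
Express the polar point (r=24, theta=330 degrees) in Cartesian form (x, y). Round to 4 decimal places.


x = 24 * cos(330) = 20.7846
y = 24 * sin(330) = -12

(20.7846, -12)


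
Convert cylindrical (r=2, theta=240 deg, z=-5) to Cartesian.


x = 2 * cos(240) = -1
y = 2 * sin(240) = -1.7321
z = -5

(-1, -1.7321, -5)


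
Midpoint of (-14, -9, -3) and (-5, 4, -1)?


Midpoint = ((-14+-5)/2, (-9+4)/2, (-3+-1)/2) = (-9.5, -2.5, -2)

(-9.5, -2.5, -2)


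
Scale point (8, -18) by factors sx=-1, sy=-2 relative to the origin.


Scaling: (x*sx, y*sy) = (8*-1, -18*-2) = (-8, 36)

(-8, 36)


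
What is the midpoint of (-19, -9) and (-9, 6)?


Midpoint = ((-19+-9)/2, (-9+6)/2) = (-14, -1.5)

(-14, -1.5)


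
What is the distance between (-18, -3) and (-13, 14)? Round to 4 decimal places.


d = sqrt((-13--18)^2 + (14--3)^2) = 17.72

17.72


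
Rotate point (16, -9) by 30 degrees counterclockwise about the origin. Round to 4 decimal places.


x' = 16*cos(30) - -9*sin(30) = 18.3564
y' = 16*sin(30) + -9*cos(30) = 0.2058

(18.3564, 0.2058)


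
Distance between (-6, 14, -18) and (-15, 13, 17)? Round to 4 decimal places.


d = sqrt((-15--6)^2 + (13-14)^2 + (17--18)^2) = 36.1525

36.1525


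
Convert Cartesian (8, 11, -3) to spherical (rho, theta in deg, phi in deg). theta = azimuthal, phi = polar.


rho = sqrt(8^2 + 11^2 + (-3)^2) = 13.9284
theta = atan2(11, 8) = 53.9726 deg
phi = acos(-3/13.9284) = 102.4383 deg

rho = 13.9284, theta = 53.9726 deg, phi = 102.4383 deg


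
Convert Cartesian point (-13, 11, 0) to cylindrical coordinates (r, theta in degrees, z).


r = sqrt((-13)^2 + 11^2) = 17.0294
theta = atan2(11, -13) = 139.7636 deg
z = 0

r = 17.0294, theta = 139.7636 deg, z = 0


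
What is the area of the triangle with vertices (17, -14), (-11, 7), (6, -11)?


Area = |x1(y2-y3) + x2(y3-y1) + x3(y1-y2)| / 2
= |17*(7--11) + -11*(-11--14) + 6*(-14-7)| / 2
= 73.5

73.5


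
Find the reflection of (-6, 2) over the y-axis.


Reflection across y-axis: (x, y) -> (-x, y)
(-6, 2) -> (6, 2)

(6, 2)


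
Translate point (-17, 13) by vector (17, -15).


Translation: (x+dx, y+dy) = (-17+17, 13+-15) = (0, -2)

(0, -2)


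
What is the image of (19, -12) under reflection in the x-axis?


Reflection across x-axis: (x, y) -> (x, -y)
(19, -12) -> (19, 12)

(19, 12)


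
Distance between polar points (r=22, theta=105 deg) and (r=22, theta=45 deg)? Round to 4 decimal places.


d = sqrt(r1^2 + r2^2 - 2*r1*r2*cos(t2-t1))
d = sqrt(22^2 + 22^2 - 2*22*22*cos(45-105)) = 22

22


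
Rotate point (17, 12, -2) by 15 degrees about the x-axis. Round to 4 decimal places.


x' = 17
y' = 12*cos(15) - -2*sin(15) = 12.1087
z' = 12*sin(15) + -2*cos(15) = 1.174

(17, 12.1087, 1.174)


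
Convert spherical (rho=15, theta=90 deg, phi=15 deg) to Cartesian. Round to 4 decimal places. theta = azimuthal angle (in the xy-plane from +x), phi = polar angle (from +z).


x = 15 * sin(15) * cos(90) = 0
y = 15 * sin(15) * sin(90) = 3.8823
z = 15 * cos(15) = 14.4889

(0, 3.8823, 14.4889)


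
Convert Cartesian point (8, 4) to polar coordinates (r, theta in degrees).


r = sqrt(8^2 + 4^2) = 8.9443
theta = atan2(4, 8) = 26.5651 degrees

r = 8.9443, theta = 26.5651 degrees


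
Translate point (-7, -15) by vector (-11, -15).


Translation: (x+dx, y+dy) = (-7+-11, -15+-15) = (-18, -30)

(-18, -30)


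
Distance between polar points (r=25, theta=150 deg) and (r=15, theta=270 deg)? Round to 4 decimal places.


d = sqrt(r1^2 + r2^2 - 2*r1*r2*cos(t2-t1))
d = sqrt(25^2 + 15^2 - 2*25*15*cos(270-150)) = 35

35


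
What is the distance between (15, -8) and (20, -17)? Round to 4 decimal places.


d = sqrt((20-15)^2 + (-17--8)^2) = 10.2956

10.2956


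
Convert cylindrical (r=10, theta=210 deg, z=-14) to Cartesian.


x = 10 * cos(210) = -8.6603
y = 10 * sin(210) = -5
z = -14

(-8.6603, -5, -14)


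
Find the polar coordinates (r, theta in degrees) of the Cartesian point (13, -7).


r = sqrt(13^2 + (-7)^2) = 14.7648
theta = atan2(-7, 13) = 331.6992 degrees

r = 14.7648, theta = 331.6992 degrees


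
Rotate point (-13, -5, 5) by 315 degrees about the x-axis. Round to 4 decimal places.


x' = -13
y' = -5*cos(315) - 5*sin(315) = 0
z' = -5*sin(315) + 5*cos(315) = 7.0711

(-13, 0, 7.0711)


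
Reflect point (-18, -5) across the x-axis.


Reflection across x-axis: (x, y) -> (x, -y)
(-18, -5) -> (-18, 5)

(-18, 5)


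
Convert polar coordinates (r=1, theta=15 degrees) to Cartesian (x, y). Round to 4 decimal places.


x = 1 * cos(15) = 0.9659
y = 1 * sin(15) = 0.2588

(0.9659, 0.2588)


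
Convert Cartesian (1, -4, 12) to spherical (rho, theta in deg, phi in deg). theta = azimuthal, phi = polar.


rho = sqrt(1^2 + (-4)^2 + 12^2) = 12.6886
theta = atan2(-4, 1) = 284.0362 deg
phi = acos(12/12.6886) = 18.9623 deg

rho = 12.6886, theta = 284.0362 deg, phi = 18.9623 deg


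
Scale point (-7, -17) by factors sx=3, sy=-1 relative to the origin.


Scaling: (x*sx, y*sy) = (-7*3, -17*-1) = (-21, 17)

(-21, 17)


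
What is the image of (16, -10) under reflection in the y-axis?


Reflection across y-axis: (x, y) -> (-x, y)
(16, -10) -> (-16, -10)

(-16, -10)


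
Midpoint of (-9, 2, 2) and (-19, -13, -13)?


Midpoint = ((-9+-19)/2, (2+-13)/2, (2+-13)/2) = (-14, -5.5, -5.5)

(-14, -5.5, -5.5)


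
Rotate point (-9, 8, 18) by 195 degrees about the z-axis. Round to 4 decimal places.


x' = -9*cos(195) - 8*sin(195) = 10.7639
y' = -9*sin(195) + 8*cos(195) = -5.398
z' = 18

(10.7639, -5.398, 18)


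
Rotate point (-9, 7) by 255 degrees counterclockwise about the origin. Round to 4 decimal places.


x' = -9*cos(255) - 7*sin(255) = 9.0909
y' = -9*sin(255) + 7*cos(255) = 6.8816

(9.0909, 6.8816)


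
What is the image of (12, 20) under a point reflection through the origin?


Reflection through origin: (x, y) -> (-x, -y)
(12, 20) -> (-12, -20)

(-12, -20)


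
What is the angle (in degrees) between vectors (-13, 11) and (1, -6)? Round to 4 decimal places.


dot = -13*1 + 11*-6 = -79
|u| = 17.0294, |v| = 6.0828
cos(angle) = -0.7627
angle = 139.6987 degrees

139.6987 degrees


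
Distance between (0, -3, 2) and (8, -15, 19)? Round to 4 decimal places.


d = sqrt((8-0)^2 + (-15--3)^2 + (19-2)^2) = 22.2935

22.2935


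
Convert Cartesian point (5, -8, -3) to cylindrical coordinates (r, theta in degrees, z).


r = sqrt(5^2 + (-8)^2) = 9.434
theta = atan2(-8, 5) = 302.0054 deg
z = -3

r = 9.434, theta = 302.0054 deg, z = -3


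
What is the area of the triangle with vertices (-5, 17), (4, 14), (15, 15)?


Area = |x1(y2-y3) + x2(y3-y1) + x3(y1-y2)| / 2
= |-5*(14-15) + 4*(15-17) + 15*(17-14)| / 2
= 21

21


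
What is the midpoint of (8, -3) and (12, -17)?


Midpoint = ((8+12)/2, (-3+-17)/2) = (10, -10)

(10, -10)


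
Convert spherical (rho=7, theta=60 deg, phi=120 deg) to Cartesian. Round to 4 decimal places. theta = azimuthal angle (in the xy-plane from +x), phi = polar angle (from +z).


x = 7 * sin(120) * cos(60) = 3.0311
y = 7 * sin(120) * sin(60) = 5.25
z = 7 * cos(120) = -3.5

(3.0311, 5.25, -3.5)


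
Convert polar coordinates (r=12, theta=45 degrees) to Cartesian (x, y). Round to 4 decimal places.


x = 12 * cos(45) = 8.4853
y = 12 * sin(45) = 8.4853

(8.4853, 8.4853)


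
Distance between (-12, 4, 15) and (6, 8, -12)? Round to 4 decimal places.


d = sqrt((6--12)^2 + (8-4)^2 + (-12-15)^2) = 32.6956

32.6956


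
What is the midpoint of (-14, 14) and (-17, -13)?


Midpoint = ((-14+-17)/2, (14+-13)/2) = (-15.5, 0.5)

(-15.5, 0.5)


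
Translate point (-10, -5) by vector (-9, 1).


Translation: (x+dx, y+dy) = (-10+-9, -5+1) = (-19, -4)

(-19, -4)


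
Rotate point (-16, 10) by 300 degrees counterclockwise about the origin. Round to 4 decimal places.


x' = -16*cos(300) - 10*sin(300) = 0.6603
y' = -16*sin(300) + 10*cos(300) = 18.8564

(0.6603, 18.8564)


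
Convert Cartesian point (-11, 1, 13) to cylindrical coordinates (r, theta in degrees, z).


r = sqrt((-11)^2 + 1^2) = 11.0454
theta = atan2(1, -11) = 174.8056 deg
z = 13

r = 11.0454, theta = 174.8056 deg, z = 13


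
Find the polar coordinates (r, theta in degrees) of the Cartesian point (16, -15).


r = sqrt(16^2 + (-15)^2) = 21.9317
theta = atan2(-15, 16) = 316.8476 degrees

r = 21.9317, theta = 316.8476 degrees


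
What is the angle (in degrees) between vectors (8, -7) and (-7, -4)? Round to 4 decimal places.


dot = 8*-7 + -7*-4 = -28
|u| = 10.6301, |v| = 8.0623
cos(angle) = -0.3267
angle = 109.0692 degrees

109.0692 degrees


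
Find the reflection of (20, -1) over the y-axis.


Reflection across y-axis: (x, y) -> (-x, y)
(20, -1) -> (-20, -1)

(-20, -1)


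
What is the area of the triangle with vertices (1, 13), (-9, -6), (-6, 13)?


Area = |x1(y2-y3) + x2(y3-y1) + x3(y1-y2)| / 2
= |1*(-6-13) + -9*(13-13) + -6*(13--6)| / 2
= 66.5

66.5


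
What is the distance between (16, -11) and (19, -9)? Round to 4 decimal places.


d = sqrt((19-16)^2 + (-9--11)^2) = 3.6056

3.6056


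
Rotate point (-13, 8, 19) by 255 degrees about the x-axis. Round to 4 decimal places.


x' = -13
y' = 8*cos(255) - 19*sin(255) = 16.282
z' = 8*sin(255) + 19*cos(255) = -12.645

(-13, 16.282, -12.645)


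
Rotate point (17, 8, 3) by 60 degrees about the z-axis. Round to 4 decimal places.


x' = 17*cos(60) - 8*sin(60) = 1.5718
y' = 17*sin(60) + 8*cos(60) = 18.7224
z' = 3

(1.5718, 18.7224, 3)


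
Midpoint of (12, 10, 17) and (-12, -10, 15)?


Midpoint = ((12+-12)/2, (10+-10)/2, (17+15)/2) = (0, 0, 16)

(0, 0, 16)


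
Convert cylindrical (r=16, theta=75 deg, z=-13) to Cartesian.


x = 16 * cos(75) = 4.1411
y = 16 * sin(75) = 15.4548
z = -13

(4.1411, 15.4548, -13)


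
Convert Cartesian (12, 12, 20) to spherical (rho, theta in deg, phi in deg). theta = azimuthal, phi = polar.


rho = sqrt(12^2 + 12^2 + 20^2) = 26.2298
theta = atan2(12, 12) = 45 deg
phi = acos(20/26.2298) = 40.3155 deg

rho = 26.2298, theta = 45 deg, phi = 40.3155 deg


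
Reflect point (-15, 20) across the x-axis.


Reflection across x-axis: (x, y) -> (x, -y)
(-15, 20) -> (-15, -20)

(-15, -20)


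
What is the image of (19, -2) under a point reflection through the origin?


Reflection through origin: (x, y) -> (-x, -y)
(19, -2) -> (-19, 2)

(-19, 2)


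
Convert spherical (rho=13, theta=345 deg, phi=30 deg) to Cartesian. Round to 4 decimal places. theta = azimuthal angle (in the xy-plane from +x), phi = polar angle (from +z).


x = 13 * sin(30) * cos(345) = 6.2785
y = 13 * sin(30) * sin(345) = -1.6823
z = 13 * cos(30) = 11.2583

(6.2785, -1.6823, 11.2583)


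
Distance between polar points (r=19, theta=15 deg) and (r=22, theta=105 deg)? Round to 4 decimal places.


d = sqrt(r1^2 + r2^2 - 2*r1*r2*cos(t2-t1))
d = sqrt(19^2 + 22^2 - 2*19*22*cos(105-15)) = 29.0689

29.0689


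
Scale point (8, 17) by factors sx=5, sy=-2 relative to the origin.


Scaling: (x*sx, y*sy) = (8*5, 17*-2) = (40, -34)

(40, -34)


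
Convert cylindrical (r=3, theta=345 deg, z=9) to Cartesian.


x = 3 * cos(345) = 2.8978
y = 3 * sin(345) = -0.7765
z = 9

(2.8978, -0.7765, 9)


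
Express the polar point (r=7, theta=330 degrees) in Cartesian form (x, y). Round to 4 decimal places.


x = 7 * cos(330) = 6.0622
y = 7 * sin(330) = -3.5

(6.0622, -3.5)


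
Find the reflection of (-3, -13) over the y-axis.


Reflection across y-axis: (x, y) -> (-x, y)
(-3, -13) -> (3, -13)

(3, -13)


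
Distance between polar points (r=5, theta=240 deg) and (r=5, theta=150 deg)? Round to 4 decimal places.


d = sqrt(r1^2 + r2^2 - 2*r1*r2*cos(t2-t1))
d = sqrt(5^2 + 5^2 - 2*5*5*cos(150-240)) = 7.0711

7.0711


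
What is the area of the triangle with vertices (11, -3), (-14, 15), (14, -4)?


Area = |x1(y2-y3) + x2(y3-y1) + x3(y1-y2)| / 2
= |11*(15--4) + -14*(-4--3) + 14*(-3-15)| / 2
= 14.5

14.5


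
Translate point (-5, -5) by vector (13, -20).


Translation: (x+dx, y+dy) = (-5+13, -5+-20) = (8, -25)

(8, -25)


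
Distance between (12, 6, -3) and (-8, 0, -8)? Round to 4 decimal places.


d = sqrt((-8-12)^2 + (0-6)^2 + (-8--3)^2) = 21.4709

21.4709


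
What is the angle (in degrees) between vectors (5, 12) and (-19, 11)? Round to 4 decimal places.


dot = 5*-19 + 12*11 = 37
|u| = 13, |v| = 21.9545
cos(angle) = 0.1296
angle = 82.5513 degrees

82.5513 degrees


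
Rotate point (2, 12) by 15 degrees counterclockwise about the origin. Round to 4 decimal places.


x' = 2*cos(15) - 12*sin(15) = -1.174
y' = 2*sin(15) + 12*cos(15) = 12.1087

(-1.174, 12.1087)


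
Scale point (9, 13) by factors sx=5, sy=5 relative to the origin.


Scaling: (x*sx, y*sy) = (9*5, 13*5) = (45, 65)

(45, 65)


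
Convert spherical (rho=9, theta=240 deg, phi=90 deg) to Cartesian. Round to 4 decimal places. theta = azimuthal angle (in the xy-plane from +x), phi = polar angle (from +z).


x = 9 * sin(90) * cos(240) = -4.5
y = 9 * sin(90) * sin(240) = -7.7942
z = 9 * cos(90) = 0

(-4.5, -7.7942, 0)


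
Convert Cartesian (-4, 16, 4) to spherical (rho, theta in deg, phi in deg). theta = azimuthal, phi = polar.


rho = sqrt((-4)^2 + 16^2 + 4^2) = 16.9706
theta = atan2(16, -4) = 104.0362 deg
phi = acos(4/16.9706) = 76.367 deg

rho = 16.9706, theta = 104.0362 deg, phi = 76.367 deg


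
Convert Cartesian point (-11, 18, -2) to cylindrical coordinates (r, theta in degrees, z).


r = sqrt((-11)^2 + 18^2) = 21.095
theta = atan2(18, -11) = 121.4296 deg
z = -2

r = 21.095, theta = 121.4296 deg, z = -2


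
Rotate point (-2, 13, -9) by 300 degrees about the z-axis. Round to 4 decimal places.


x' = -2*cos(300) - 13*sin(300) = 10.2583
y' = -2*sin(300) + 13*cos(300) = 8.2321
z' = -9

(10.2583, 8.2321, -9)


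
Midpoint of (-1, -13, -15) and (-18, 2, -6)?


Midpoint = ((-1+-18)/2, (-13+2)/2, (-15+-6)/2) = (-9.5, -5.5, -10.5)

(-9.5, -5.5, -10.5)


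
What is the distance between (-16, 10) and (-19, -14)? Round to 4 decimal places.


d = sqrt((-19--16)^2 + (-14-10)^2) = 24.1868

24.1868


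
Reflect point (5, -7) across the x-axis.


Reflection across x-axis: (x, y) -> (x, -y)
(5, -7) -> (5, 7)

(5, 7)


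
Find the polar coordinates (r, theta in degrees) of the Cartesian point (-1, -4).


r = sqrt((-1)^2 + (-4)^2) = 4.1231
theta = atan2(-4, -1) = 255.9638 degrees

r = 4.1231, theta = 255.9638 degrees


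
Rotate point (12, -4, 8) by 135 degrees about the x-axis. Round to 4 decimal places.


x' = 12
y' = -4*cos(135) - 8*sin(135) = -2.8284
z' = -4*sin(135) + 8*cos(135) = -8.4853

(12, -2.8284, -8.4853)


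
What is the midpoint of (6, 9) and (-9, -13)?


Midpoint = ((6+-9)/2, (9+-13)/2) = (-1.5, -2)

(-1.5, -2)


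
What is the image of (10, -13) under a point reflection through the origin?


Reflection through origin: (x, y) -> (-x, -y)
(10, -13) -> (-10, 13)

(-10, 13)


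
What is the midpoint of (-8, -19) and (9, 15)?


Midpoint = ((-8+9)/2, (-19+15)/2) = (0.5, -2)

(0.5, -2)


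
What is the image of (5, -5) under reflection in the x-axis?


Reflection across x-axis: (x, y) -> (x, -y)
(5, -5) -> (5, 5)

(5, 5)


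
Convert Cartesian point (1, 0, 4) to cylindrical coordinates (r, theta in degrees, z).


r = sqrt(1^2 + 0^2) = 1
theta = atan2(0, 1) = 0 deg
z = 4

r = 1, theta = 0 deg, z = 4


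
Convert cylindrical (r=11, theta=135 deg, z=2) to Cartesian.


x = 11 * cos(135) = -7.7782
y = 11 * sin(135) = 7.7782
z = 2

(-7.7782, 7.7782, 2)


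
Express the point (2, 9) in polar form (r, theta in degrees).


r = sqrt(2^2 + 9^2) = 9.2195
theta = atan2(9, 2) = 77.4712 degrees

r = 9.2195, theta = 77.4712 degrees


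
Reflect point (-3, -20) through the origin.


Reflection through origin: (x, y) -> (-x, -y)
(-3, -20) -> (3, 20)

(3, 20)


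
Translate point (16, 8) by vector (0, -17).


Translation: (x+dx, y+dy) = (16+0, 8+-17) = (16, -9)

(16, -9)


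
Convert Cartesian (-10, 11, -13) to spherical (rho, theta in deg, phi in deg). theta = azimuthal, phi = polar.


rho = sqrt((-10)^2 + 11^2 + (-13)^2) = 19.7484
theta = atan2(11, -10) = 132.2737 deg
phi = acos(-13/19.7484) = 131.1689 deg

rho = 19.7484, theta = 132.2737 deg, phi = 131.1689 deg


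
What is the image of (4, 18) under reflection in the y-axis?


Reflection across y-axis: (x, y) -> (-x, y)
(4, 18) -> (-4, 18)

(-4, 18)


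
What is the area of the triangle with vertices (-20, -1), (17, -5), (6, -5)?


Area = |x1(y2-y3) + x2(y3-y1) + x3(y1-y2)| / 2
= |-20*(-5--5) + 17*(-5--1) + 6*(-1--5)| / 2
= 22

22


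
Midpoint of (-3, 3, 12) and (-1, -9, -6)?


Midpoint = ((-3+-1)/2, (3+-9)/2, (12+-6)/2) = (-2, -3, 3)

(-2, -3, 3)


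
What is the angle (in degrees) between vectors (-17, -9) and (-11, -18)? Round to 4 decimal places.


dot = -17*-11 + -9*-18 = 349
|u| = 19.2354, |v| = 21.095
cos(angle) = 0.8601
angle = 30.6732 degrees

30.6732 degrees


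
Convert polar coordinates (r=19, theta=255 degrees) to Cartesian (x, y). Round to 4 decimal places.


x = 19 * cos(255) = -4.9176
y = 19 * sin(255) = -18.3526

(-4.9176, -18.3526)


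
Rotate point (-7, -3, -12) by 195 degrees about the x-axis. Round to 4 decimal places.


x' = -7
y' = -3*cos(195) - -12*sin(195) = -0.2081
z' = -3*sin(195) + -12*cos(195) = 12.3676

(-7, -0.2081, 12.3676)


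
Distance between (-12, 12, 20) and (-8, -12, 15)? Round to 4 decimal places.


d = sqrt((-8--12)^2 + (-12-12)^2 + (15-20)^2) = 24.8395

24.8395


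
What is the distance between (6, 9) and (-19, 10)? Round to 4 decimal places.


d = sqrt((-19-6)^2 + (10-9)^2) = 25.02

25.02


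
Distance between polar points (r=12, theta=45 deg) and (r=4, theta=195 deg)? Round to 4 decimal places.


d = sqrt(r1^2 + r2^2 - 2*r1*r2*cos(t2-t1))
d = sqrt(12^2 + 4^2 - 2*12*4*cos(195-45)) = 15.5929

15.5929


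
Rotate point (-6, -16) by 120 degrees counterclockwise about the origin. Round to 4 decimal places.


x' = -6*cos(120) - -16*sin(120) = 16.8564
y' = -6*sin(120) + -16*cos(120) = 2.8038

(16.8564, 2.8038)


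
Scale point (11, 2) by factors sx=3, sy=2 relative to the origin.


Scaling: (x*sx, y*sy) = (11*3, 2*2) = (33, 4)

(33, 4)


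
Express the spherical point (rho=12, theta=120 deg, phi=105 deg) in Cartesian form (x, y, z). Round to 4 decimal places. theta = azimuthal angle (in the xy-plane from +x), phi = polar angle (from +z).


x = 12 * sin(105) * cos(120) = -5.7956
y = 12 * sin(105) * sin(120) = 10.0382
z = 12 * cos(105) = -3.1058

(-5.7956, 10.0382, -3.1058)


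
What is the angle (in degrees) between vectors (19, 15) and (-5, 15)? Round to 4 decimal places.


dot = 19*-5 + 15*15 = 130
|u| = 24.2074, |v| = 15.8114
cos(angle) = 0.3396
angle = 70.1448 degrees

70.1448 degrees


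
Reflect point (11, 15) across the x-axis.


Reflection across x-axis: (x, y) -> (x, -y)
(11, 15) -> (11, -15)

(11, -15)


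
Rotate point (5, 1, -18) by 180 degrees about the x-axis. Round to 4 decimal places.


x' = 5
y' = 1*cos(180) - -18*sin(180) = -1
z' = 1*sin(180) + -18*cos(180) = 18

(5, -1, 18)


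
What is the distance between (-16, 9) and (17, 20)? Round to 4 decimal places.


d = sqrt((17--16)^2 + (20-9)^2) = 34.7851

34.7851


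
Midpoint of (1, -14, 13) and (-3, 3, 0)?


Midpoint = ((1+-3)/2, (-14+3)/2, (13+0)/2) = (-1, -5.5, 6.5)

(-1, -5.5, 6.5)


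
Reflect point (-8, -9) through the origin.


Reflection through origin: (x, y) -> (-x, -y)
(-8, -9) -> (8, 9)

(8, 9)


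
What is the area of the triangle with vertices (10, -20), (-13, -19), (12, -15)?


Area = |x1(y2-y3) + x2(y3-y1) + x3(y1-y2)| / 2
= |10*(-19--15) + -13*(-15--20) + 12*(-20--19)| / 2
= 58.5

58.5


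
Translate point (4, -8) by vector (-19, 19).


Translation: (x+dx, y+dy) = (4+-19, -8+19) = (-15, 11)

(-15, 11)


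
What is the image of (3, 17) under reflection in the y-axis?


Reflection across y-axis: (x, y) -> (-x, y)
(3, 17) -> (-3, 17)

(-3, 17)


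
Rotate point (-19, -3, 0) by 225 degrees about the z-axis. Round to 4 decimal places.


x' = -19*cos(225) - -3*sin(225) = 11.3137
y' = -19*sin(225) + -3*cos(225) = 15.5563
z' = 0

(11.3137, 15.5563, 0)


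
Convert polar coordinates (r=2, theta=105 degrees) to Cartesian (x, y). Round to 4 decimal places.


x = 2 * cos(105) = -0.5176
y = 2 * sin(105) = 1.9319

(-0.5176, 1.9319)


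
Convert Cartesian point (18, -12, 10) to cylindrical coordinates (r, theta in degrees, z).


r = sqrt(18^2 + (-12)^2) = 21.6333
theta = atan2(-12, 18) = 326.3099 deg
z = 10

r = 21.6333, theta = 326.3099 deg, z = 10


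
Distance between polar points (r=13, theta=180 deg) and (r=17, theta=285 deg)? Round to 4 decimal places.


d = sqrt(r1^2 + r2^2 - 2*r1*r2*cos(t2-t1))
d = sqrt(13^2 + 17^2 - 2*13*17*cos(285-180)) = 23.9248

23.9248


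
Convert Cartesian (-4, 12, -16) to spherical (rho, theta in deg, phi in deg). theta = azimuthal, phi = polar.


rho = sqrt((-4)^2 + 12^2 + (-16)^2) = 20.3961
theta = atan2(12, -4) = 108.4349 deg
phi = acos(-16/20.3961) = 141.6712 deg

rho = 20.3961, theta = 108.4349 deg, phi = 141.6712 deg


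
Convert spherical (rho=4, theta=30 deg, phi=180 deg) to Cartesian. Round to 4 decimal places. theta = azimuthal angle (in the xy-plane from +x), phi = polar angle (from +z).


x = 4 * sin(180) * cos(30) = 0
y = 4 * sin(180) * sin(30) = 0
z = 4 * cos(180) = -4

(0, 0, -4)


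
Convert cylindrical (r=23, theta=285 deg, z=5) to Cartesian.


x = 23 * cos(285) = 5.9528
y = 23 * sin(285) = -22.2163
z = 5

(5.9528, -22.2163, 5)


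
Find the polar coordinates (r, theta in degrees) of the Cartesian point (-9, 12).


r = sqrt((-9)^2 + 12^2) = 15
theta = atan2(12, -9) = 126.8699 degrees

r = 15, theta = 126.8699 degrees


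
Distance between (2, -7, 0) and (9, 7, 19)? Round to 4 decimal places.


d = sqrt((9-2)^2 + (7--7)^2 + (19-0)^2) = 24.6171

24.6171


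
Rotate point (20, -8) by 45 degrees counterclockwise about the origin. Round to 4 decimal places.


x' = 20*cos(45) - -8*sin(45) = 19.799
y' = 20*sin(45) + -8*cos(45) = 8.4853

(19.799, 8.4853)


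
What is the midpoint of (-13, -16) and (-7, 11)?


Midpoint = ((-13+-7)/2, (-16+11)/2) = (-10, -2.5)

(-10, -2.5)


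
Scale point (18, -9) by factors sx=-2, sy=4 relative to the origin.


Scaling: (x*sx, y*sy) = (18*-2, -9*4) = (-36, -36)

(-36, -36)


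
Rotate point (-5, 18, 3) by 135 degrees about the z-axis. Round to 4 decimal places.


x' = -5*cos(135) - 18*sin(135) = -9.1924
y' = -5*sin(135) + 18*cos(135) = -16.2635
z' = 3

(-9.1924, -16.2635, 3)


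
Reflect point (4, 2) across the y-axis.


Reflection across y-axis: (x, y) -> (-x, y)
(4, 2) -> (-4, 2)

(-4, 2)


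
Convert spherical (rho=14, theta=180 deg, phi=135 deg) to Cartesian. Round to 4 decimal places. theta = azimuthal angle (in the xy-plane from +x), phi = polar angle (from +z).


x = 14 * sin(135) * cos(180) = -9.8995
y = 14 * sin(135) * sin(180) = 0
z = 14 * cos(135) = -9.8995

(-9.8995, 0, -9.8995)
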